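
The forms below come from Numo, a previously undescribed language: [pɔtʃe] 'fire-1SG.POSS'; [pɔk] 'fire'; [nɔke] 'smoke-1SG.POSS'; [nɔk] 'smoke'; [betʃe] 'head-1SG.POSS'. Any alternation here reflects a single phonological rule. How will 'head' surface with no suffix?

[bek]

The root 'fire' surfaces as [pɔtʃe] and [pɔk], with a stem-final [tʃ] ~ [k] alternation.
Compare 'smoke', with invariant [k] in [nɔke] and [nɔk]: an analysis with underlying /k/ and a rule producing [tʃ] before the 1SG.POSS suffix would wrongly predict alternation here too.
The underlying segment must be /tʃ/; palato-alveolar /tʃ/ becomes [k] when no front vowel follows, yielding [k] there.
The one attested form of 'head', [betʃe], shows underlying /betʃ/. Applying the same rule when no front vowel follows gives [bek].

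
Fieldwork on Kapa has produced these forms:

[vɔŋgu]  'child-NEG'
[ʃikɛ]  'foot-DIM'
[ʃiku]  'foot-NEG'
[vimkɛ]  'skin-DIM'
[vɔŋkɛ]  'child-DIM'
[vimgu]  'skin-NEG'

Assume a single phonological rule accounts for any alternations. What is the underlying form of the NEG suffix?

The NEG morpheme has two allomorphs, [-gu] and [-ku].
The DIM suffix, which begins with [k], is invariant after every stem; so [k] is not altered by any rule here.
The NEG suffix is therefore /-gu/ underlyingly, with post-vocalic devoicing: voiced stops become voiceless after a vowel.

/-gu/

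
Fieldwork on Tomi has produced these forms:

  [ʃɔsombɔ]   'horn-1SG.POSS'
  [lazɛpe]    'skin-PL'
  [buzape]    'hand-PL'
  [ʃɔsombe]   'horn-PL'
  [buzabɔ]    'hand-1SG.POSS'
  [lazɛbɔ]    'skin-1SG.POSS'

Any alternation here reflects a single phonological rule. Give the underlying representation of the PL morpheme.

/-pe/

The PL morpheme has two allomorphs, [-be] and [-pe].
By contrast the 1SG.POSS suffix keeps its initial [b] throughout — that segment must be underlying.
So the underlying form is /-pe/, and voiceless stops become voiced after a nasal.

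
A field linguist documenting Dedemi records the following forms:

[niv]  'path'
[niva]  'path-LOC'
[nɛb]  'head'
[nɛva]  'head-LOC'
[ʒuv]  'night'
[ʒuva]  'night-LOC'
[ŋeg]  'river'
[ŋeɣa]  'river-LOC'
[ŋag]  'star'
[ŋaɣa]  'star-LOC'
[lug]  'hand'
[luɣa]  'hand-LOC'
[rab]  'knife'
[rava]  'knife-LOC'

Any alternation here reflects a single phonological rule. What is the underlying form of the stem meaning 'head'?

In [nɛb] and [nɛva] the final segment of 'head' alternates: [b] ~ [v].
If /v/ were underlying and a rule turned it into [b] in isolation, 'path' would also alternate; but it has [v] in both [niv] and [niva].
The alternation reflects intervocalic spirantization: voiced stops become fricatives between vowels. /b/ is underlying.

/nɛb/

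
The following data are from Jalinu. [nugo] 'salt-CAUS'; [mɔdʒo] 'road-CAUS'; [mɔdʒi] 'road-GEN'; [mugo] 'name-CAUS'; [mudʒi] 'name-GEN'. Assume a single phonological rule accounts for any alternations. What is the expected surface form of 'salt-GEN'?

[nudʒi]

In [mugo] and [mudʒi] the final segment of 'name' alternates: [g] ~ [dʒ].
Compare 'road', with invariant [dʒ] in [mɔdʒo] and [mɔdʒi]: an analysis with underlying /dʒ/ and a rule producing [g] before the CAUS suffix would wrongly predict alternation here too.
The alternation reflects palatalization before a front vowel: /g/ becomes palato-alveolar [dʒ] before a front vowel. /g/ is underlying.
From [nugo] the stem 'salt' is /nug/; before a front vowel this yields [nudʒi].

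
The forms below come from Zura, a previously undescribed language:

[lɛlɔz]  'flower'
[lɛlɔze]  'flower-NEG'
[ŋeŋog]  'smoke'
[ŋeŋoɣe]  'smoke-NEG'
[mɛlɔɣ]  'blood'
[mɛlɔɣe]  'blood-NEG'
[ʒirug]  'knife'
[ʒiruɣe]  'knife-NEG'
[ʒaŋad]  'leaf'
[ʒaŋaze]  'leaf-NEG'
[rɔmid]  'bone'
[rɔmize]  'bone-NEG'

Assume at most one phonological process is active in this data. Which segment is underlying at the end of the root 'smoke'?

/g/

'smoke' shows [g] ~ [ɣ] at the end of the stem ([ŋeŋog] vs [ŋeŋoɣe]).
The stem 'blood' ([mɛlɔɣ], [mɛlɔɣe]) shows [ɣ] unchanged in both environments, so [ɣ] cannot be basic with [g] derived in isolation.
The underlying segment must be /g/; voiced stops become fricatives between vowels, yielding [ɣ] there.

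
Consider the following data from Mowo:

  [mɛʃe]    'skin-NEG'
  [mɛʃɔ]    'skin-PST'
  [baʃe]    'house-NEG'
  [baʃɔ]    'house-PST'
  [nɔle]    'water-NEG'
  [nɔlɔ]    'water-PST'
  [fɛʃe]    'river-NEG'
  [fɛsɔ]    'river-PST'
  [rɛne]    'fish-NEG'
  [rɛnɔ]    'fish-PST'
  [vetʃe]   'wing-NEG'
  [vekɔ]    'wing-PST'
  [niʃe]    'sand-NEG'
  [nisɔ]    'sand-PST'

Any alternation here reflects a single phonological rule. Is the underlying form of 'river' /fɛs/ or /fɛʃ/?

/fɛs/

In [fɛʃe] and [fɛsɔ] the final segment of 'river' alternates: [ʃ] ~ [s].
The stem 'house' ([baʃe], [baʃɔ]) shows [ʃ] unchanged in both environments, so [ʃ] cannot be basic with [s] derived before the PST suffix.
The underlying segment must be /s/; /k/ and /s/ become palato-alveolar [tʃ] and [ʃ] before a front vowel, yielding [ʃ] there.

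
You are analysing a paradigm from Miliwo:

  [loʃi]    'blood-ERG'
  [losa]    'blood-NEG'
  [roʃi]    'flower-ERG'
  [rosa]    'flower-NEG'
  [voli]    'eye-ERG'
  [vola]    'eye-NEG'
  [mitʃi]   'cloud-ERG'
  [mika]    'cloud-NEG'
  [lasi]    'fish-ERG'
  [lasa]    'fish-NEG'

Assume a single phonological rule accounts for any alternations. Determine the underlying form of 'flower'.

The root 'flower' surfaces as [roʃi] and [rosa], with a stem-final [ʃ] ~ [s] alternation.
If /s/ were underlying and a rule turned it into [ʃ] before the ERG suffix, 'fish' would also alternate; but it has [s] in both [lasi] and [lasa].
So /ʃ/ is underlying, and a rule of depalatalization — palato-alveolar /tʃ/ and /ʃ/ become [k] and [s] when no front vowel follows — gives [s].

/roʃ/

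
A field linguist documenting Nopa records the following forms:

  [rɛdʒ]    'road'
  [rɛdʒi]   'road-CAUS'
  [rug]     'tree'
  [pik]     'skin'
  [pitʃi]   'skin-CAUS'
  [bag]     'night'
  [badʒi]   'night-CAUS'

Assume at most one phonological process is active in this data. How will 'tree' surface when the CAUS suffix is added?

[rudʒi]

'night' shows [g] ~ [dʒ] at the end of the stem ([bag] vs [badʒi]).
The stem 'road' ([rɛdʒ], [rɛdʒi]) shows [dʒ] unchanged in both environments, so [dʒ] cannot be basic with [g] derived in isolation.
The underlying segment must be /g/; /k/ and /g/ become palato-alveolar [tʃ] and [dʒ] before a front vowel, yielding [dʒ] there.
The one attested form of 'tree', [rug], shows underlying /rug/. Applying the same rule before a front vowel gives [rudʒi].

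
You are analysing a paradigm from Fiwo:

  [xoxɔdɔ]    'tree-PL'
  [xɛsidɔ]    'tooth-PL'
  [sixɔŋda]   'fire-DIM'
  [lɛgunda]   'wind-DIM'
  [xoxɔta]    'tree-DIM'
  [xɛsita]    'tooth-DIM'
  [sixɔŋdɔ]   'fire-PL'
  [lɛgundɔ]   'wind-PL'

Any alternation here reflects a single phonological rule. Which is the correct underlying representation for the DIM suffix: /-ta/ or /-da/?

/-ta/

The DIM suffix surfaces as [-da] and [-ta], depending on the final segment of the stem.
By contrast the PL suffix keeps its initial [d] throughout — that segment must be underlying.
So the underlying form is /-ta/, and voiceless stops become voiced after a nasal.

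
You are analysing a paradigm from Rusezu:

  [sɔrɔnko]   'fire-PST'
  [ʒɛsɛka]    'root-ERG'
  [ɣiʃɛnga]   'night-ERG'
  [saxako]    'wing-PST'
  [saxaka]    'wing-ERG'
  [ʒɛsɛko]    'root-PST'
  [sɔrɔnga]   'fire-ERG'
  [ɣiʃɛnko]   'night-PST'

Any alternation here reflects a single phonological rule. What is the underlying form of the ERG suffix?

The ERG suffix surfaces as [-ga] and [-ka], depending on the final segment of the stem.
The PST suffix, which begins with [k], is invariant after every stem; so [k] is not altered by any rule here.
The ERG suffix is therefore /-ga/ underlyingly, with post-vocalic devoicing: voiced stops become voiceless after a vowel.

/-ga/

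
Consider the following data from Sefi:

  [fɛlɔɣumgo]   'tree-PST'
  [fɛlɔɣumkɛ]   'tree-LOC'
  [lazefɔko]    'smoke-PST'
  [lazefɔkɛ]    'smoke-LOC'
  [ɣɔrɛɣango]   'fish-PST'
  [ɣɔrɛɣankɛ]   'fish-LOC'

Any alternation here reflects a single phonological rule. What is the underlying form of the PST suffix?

The PST suffix surfaces as [-go] and [-ko], depending on the final segment of the stem.
By contrast the LOC suffix keeps its initial [k] throughout — that segment must be underlying.
The PST suffix is therefore /-go/ underlyingly, with post-vocalic devoicing: voiced stops become voiceless after a vowel.

/-go/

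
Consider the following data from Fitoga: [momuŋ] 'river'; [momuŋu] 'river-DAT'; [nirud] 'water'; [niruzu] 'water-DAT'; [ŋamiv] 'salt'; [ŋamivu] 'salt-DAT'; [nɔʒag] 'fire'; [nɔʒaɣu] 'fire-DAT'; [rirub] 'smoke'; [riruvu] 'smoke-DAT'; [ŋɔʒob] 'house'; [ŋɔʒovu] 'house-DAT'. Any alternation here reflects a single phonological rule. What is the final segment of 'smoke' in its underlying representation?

/b/

'smoke' shows [b] ~ [v] at the end of the stem ([rirub] vs [riruvu]).
Compare 'salt', with invariant [v] in [ŋamiv] and [ŋamivu]: an analysis with underlying /v/ and a rule producing [b] in isolation would wrongly predict alternation here too.
The alternation reflects intervocalic spirantization: voiced stops become fricatives between vowels. /b/ is underlying.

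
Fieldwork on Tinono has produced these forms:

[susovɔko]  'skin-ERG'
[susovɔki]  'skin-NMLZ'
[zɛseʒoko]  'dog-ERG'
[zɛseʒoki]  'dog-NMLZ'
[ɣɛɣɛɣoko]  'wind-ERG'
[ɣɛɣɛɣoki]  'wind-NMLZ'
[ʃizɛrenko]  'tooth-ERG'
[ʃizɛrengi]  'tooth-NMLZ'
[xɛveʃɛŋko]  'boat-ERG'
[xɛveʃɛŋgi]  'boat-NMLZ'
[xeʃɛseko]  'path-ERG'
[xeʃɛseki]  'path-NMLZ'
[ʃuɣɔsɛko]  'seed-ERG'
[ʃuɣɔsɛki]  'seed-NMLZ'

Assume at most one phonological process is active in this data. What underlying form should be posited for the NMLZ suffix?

/-gi/

The NMLZ suffix surfaces as [-gi] and [-ki], depending on the final segment of the stem.
The ERG suffix, which begins with [k], is invariant after every stem; so [k] is not altered by any rule here.
The NMLZ suffix is therefore /-gi/ underlyingly, with post-vocalic devoicing: voiced stops become voiceless after a vowel.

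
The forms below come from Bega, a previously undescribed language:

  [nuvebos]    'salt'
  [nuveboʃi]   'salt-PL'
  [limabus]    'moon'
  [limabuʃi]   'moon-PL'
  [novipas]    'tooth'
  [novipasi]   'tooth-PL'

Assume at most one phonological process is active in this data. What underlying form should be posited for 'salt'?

The root 'salt' surfaces as [nuvebos] and [nuveboʃi], with a stem-final [s] ~ [ʃ] alternation.
If /s/ were underlying and a rule turned it into [ʃ] before the PL suffix, 'tooth' would also alternate; but it has [s] in both [novipas] and [novipasi].
Therefore /ʃ/ is basic and [s] is derived by depalatalization (palato-alveolar /ʃ/ becomes [s] when no front vowel follows).

/nuveboʃ/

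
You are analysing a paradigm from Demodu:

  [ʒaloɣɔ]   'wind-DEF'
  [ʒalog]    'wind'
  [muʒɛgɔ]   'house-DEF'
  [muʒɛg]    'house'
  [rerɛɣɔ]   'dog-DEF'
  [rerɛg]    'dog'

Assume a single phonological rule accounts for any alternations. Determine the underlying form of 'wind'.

The root 'wind' surfaces as [ʒaloɣɔ] and [ʒalog], with a stem-final [ɣ] ~ [g] alternation.
Compare 'house', with invariant [g] in [muʒɛgɔ] and [muʒɛg]: an analysis with underlying /g/ and a rule producing [ɣ] before the DEF suffix would wrongly predict alternation here too.
Therefore /ɣ/ is basic and [g] is derived by word-final hardening (voiced fricatives become stops word-finally).

/ʒaloɣ/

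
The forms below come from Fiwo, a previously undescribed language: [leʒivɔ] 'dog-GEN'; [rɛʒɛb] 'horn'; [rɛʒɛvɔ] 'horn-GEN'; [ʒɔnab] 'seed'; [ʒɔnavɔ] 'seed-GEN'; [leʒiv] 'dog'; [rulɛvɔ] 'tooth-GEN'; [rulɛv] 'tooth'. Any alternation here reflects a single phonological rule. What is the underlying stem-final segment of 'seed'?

/b/

The root 'seed' surfaces as [ʒɔnab] and [ʒɔnavɔ], with a stem-final [b] ~ [v] alternation.
But 'dog' keeps [v] in both environments ([leʒiv], [leʒivɔ]), so there is no rule changing /v/ to [b] in isolation.
Therefore /b/ is basic and [v] is derived by intervocalic spirantization (voiced stops become fricatives between vowels).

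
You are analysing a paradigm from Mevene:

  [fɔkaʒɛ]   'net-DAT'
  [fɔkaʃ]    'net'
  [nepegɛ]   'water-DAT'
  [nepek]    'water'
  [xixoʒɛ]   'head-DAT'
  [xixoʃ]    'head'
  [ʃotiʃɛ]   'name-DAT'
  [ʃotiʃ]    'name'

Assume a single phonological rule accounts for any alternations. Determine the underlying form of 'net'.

The stem for 'net' ends in [ʒ] in [fɔkaʒɛ] but [ʃ] in [fɔkaʃ].
But 'name' keeps [ʃ] in both environments ([ʃotiʃɛ], [ʃotiʃ]), so there is no rule changing /ʃ/ to [ʒ] before the DAT suffix.
Therefore /ʒ/ is basic and [ʃ] is derived by word-final obstruent devoicing (voiced obstruents become voiceless word-finally).
Hence 'net' is /fɔkaʒ/ underlyingly.

/fɔkaʒ/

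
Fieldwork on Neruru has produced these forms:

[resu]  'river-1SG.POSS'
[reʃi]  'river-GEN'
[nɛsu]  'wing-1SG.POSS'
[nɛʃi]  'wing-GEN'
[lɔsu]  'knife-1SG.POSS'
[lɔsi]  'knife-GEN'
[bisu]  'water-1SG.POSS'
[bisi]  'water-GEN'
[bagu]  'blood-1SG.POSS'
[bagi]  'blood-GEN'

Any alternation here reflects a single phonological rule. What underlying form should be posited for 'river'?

The stem for 'river' ends in [s] in [resu] but [ʃ] in [reʃi].
Compare 'knife', with invariant [s] in [lɔsu] and [lɔsi]: an analysis with underlying /s/ and a rule producing [ʃ] before the GEN suffix would wrongly predict alternation here too.
Therefore /ʃ/ is basic and [s] is derived by depalatalization (palato-alveolar /ʃ/ becomes [s] when no front vowel follows).
Hence 'river' is /reʃ/ underlyingly.

/reʃ/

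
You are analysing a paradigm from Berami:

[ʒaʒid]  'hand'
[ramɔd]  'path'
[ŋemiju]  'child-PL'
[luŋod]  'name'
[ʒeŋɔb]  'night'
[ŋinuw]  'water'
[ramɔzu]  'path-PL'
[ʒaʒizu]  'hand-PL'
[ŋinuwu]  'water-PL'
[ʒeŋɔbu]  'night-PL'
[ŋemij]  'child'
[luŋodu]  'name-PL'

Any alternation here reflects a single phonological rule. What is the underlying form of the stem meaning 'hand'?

The stem for 'hand' ends in [d] in [ʒaʒid] but [z] in [ʒaʒizu].
If /d/ were underlying and a rule turned it into [z] before the PL suffix, 'name' would also alternate; but it has [d] in both [luŋod] and [luŋodu].
So /z/ is underlying, and a rule of word-final hardening — voiced fricatives become stops word-finally — gives [d].

/ʒaʒiz/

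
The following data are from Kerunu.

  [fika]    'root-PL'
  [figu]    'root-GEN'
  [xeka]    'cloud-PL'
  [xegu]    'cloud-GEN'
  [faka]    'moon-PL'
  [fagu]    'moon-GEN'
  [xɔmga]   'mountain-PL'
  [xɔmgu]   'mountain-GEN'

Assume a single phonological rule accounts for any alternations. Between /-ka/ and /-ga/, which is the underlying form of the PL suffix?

/-ka/

The PL suffix surfaces as [-ga] and [-ka], depending on the final segment of the stem.
The GEN suffix, which begins with [g], is invariant after every stem; so [g] is not altered by any rule here.
The PL suffix is therefore /-ka/ underlyingly, with post-nasal voicing: voiceless stops become voiced after a nasal.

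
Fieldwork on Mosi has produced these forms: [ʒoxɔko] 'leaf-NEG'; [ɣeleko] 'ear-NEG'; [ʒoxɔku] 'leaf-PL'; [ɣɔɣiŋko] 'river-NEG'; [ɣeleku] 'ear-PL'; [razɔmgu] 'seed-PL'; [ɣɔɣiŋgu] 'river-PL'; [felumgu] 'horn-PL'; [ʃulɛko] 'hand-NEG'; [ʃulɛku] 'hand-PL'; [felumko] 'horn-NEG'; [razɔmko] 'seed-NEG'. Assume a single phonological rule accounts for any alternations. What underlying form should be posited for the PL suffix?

The PL suffix surfaces as [-gu] and [-ku], depending on the final segment of the stem.
The NEG suffix, which begins with [k], is invariant after every stem; so [k] is not altered by any rule here.
So the underlying form is /-gu/, and voiced stops become voiceless after a vowel.

/-gu/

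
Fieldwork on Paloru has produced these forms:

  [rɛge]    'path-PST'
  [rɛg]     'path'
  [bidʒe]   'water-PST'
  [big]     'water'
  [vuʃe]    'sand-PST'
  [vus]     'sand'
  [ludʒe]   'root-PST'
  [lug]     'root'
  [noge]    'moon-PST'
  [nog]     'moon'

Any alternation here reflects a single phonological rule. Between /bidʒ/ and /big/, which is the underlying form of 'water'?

The root 'water' surfaces as [bidʒe] and [big], with a stem-final [dʒ] ~ [g] alternation.
Compare 'moon', with invariant [g] in [noge] and [nog]: an analysis with underlying /g/ and a rule producing [dʒ] before the PST suffix would wrongly predict alternation here too.
The alternation reflects depalatalization: palato-alveolar /dʒ/ and /ʃ/ become [g] and [s] when no front vowel follows. /dʒ/ is underlying.

/bidʒ/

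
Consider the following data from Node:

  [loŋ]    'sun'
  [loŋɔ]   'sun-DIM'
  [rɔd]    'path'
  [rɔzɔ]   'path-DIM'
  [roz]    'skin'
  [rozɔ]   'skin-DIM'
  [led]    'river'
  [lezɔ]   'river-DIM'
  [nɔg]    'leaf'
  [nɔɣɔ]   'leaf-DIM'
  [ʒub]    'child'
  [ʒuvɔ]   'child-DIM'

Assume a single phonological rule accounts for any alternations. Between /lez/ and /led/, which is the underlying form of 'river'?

The root 'river' surfaces as [led] and [lezɔ], with a stem-final [d] ~ [z] alternation.
But 'skin' keeps [z] in both environments ([roz], [rozɔ]), so there is no rule changing /z/ to [d] in isolation.
So /d/ is underlying, and a rule of intervocalic spirantization — voiced stops become fricatives between vowels — gives [z].

/led/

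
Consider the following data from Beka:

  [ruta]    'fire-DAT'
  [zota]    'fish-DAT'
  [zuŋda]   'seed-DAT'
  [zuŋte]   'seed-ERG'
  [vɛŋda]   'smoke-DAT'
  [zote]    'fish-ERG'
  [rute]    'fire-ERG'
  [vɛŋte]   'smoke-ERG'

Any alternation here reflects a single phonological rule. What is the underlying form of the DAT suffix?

The DAT morpheme has two allomorphs, [-da] and [-ta].
The ERG suffix, which begins with [t], is invariant after every stem; so [t] is not altered by any rule here.
So the underlying form is /-da/, and voiced stops become voiceless after a vowel.

/-da/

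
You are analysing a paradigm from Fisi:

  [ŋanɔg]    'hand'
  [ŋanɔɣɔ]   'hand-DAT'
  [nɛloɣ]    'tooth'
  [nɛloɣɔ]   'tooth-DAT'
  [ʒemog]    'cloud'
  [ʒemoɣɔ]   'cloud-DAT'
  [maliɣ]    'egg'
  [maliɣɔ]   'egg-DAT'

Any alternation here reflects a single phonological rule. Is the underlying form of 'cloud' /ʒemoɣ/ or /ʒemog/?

The root 'cloud' surfaces as [ʒemog] and [ʒemoɣɔ], with a stem-final [g] ~ [ɣ] alternation.
But 'egg' keeps [ɣ] in both environments ([maliɣ], [maliɣɔ]), so there is no rule changing /ɣ/ to [g] in isolation.
Therefore /g/ is basic and [ɣ] is derived by intervocalic spirantization (voiced stops become fricatives between vowels).

/ʒemog/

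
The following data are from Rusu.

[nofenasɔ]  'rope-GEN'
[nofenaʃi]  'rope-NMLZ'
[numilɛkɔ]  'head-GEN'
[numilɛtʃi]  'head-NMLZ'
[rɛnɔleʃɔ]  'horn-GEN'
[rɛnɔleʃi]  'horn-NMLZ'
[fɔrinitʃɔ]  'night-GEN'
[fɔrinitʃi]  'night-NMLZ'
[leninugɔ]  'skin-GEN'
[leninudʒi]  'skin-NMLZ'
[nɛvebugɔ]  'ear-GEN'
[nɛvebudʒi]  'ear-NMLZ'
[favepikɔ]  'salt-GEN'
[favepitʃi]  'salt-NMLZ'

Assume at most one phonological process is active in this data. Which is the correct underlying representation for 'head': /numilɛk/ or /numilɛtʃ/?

/numilɛk/

The stem for 'head' ends in [k] in [numilɛkɔ] but [tʃ] in [numilɛtʃi].
If /tʃ/ were underlying and a rule turned it into [k] before the GEN suffix, 'night' would also alternate; but it has [tʃ] in both [fɔrinitʃɔ] and [fɔrinitʃi].
Therefore /k/ is basic and [tʃ] is derived by palatalization before a front vowel (/k/, /g/ and /s/ become palato-alveolar [tʃ], [dʒ] and [ʃ] before a front vowel).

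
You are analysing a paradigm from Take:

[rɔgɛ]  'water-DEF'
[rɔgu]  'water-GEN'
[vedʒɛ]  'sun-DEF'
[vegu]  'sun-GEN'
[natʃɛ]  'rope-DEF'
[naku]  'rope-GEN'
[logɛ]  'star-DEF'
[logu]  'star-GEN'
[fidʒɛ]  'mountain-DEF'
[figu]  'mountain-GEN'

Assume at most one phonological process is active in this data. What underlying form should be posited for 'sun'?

/vedʒ/

The root 'sun' surfaces as [vedʒɛ] and [vegu], with a stem-final [dʒ] ~ [g] alternation.
But 'star' keeps [g] in both environments ([logɛ], [logu]), so there is no rule changing /g/ to [dʒ] before the DEF suffix.
Therefore /dʒ/ is basic and [g] is derived by depalatalization (palato-alveolar /tʃ/ and /dʒ/ become [k] and [g] when no front vowel follows).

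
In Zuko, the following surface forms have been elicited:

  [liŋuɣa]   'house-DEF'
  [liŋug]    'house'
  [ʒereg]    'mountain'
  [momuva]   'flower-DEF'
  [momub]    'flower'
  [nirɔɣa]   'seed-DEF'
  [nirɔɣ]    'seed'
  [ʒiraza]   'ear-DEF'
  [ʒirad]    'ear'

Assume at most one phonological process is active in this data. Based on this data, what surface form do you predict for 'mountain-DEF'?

'house' shows [ɣ] ~ [g] at the end of the stem ([liŋuɣa] vs [liŋug]).
If /ɣ/ were underlying and a rule turned it into [g] in isolation, 'seed' would also alternate; but it has [ɣ] in both [nirɔɣa] and [nirɔɣ].
The underlying segment must be /g/; voiced stops become fricatives between vowels, yielding [ɣ] there.
The one attested form of 'mountain', [ʒereg], shows underlying /ʒereg/. Applying the same rule between vowels gives [ʒereɣa].

[ʒereɣa]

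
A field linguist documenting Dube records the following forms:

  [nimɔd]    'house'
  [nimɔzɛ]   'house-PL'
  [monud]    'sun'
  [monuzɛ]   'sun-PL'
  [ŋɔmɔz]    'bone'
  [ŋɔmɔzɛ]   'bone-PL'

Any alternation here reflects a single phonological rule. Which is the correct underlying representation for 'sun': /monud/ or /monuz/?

The root 'sun' surfaces as [monud] and [monuzɛ], with a stem-final [d] ~ [z] alternation.
If /z/ were underlying and a rule turned it into [d] in isolation, 'bone' would also alternate; but it has [z] in both [ŋɔmɔz] and [ŋɔmɔzɛ].
Therefore /d/ is basic and [z] is derived by intervocalic spirantization (voiced stops become fricatives between vowels).

/monud/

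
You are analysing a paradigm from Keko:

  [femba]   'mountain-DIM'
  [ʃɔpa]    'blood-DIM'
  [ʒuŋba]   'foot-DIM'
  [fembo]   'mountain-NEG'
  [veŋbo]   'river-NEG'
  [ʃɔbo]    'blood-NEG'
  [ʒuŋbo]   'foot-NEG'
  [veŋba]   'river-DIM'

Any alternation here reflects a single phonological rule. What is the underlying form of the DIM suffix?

The DIM morpheme has two allomorphs, [-ba] and [-pa].
The NEG suffix, which begins with [b], is invariant after every stem; so [b] is not altered by any rule here.
The DIM suffix is therefore /-pa/ underlyingly, with post-nasal voicing: voiceless stops become voiced after a nasal.

/-pa/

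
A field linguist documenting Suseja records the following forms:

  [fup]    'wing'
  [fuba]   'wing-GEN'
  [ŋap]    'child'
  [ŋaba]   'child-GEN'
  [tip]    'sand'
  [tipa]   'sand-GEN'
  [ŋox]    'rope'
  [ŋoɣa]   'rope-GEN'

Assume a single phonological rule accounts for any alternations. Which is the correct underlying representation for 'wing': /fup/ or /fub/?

The stem for 'wing' ends in [p] in [fup] but [b] in [fuba].
The stem 'sand' ([tip], [tipa]) shows [p] unchanged in both environments, so [p] cannot be basic with [b] derived before the GEN suffix.
The underlying segment must be /b/; voiced obstruents become voiceless word-finally, yielding [p] there.

/fub/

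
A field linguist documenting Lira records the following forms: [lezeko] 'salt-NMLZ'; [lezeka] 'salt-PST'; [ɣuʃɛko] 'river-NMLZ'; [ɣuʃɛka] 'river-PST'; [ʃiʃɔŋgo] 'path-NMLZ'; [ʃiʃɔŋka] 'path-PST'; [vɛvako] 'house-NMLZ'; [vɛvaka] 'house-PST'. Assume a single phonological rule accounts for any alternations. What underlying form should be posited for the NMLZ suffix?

The NMLZ suffix surfaces as [-go] and [-ko], depending on the final segment of the stem.
The PST suffix, which begins with [k], is invariant after every stem; so [k] is not altered by any rule here.
The NMLZ suffix is therefore /-go/ underlyingly, with post-vocalic devoicing: voiced stops become voiceless after a vowel.

/-go/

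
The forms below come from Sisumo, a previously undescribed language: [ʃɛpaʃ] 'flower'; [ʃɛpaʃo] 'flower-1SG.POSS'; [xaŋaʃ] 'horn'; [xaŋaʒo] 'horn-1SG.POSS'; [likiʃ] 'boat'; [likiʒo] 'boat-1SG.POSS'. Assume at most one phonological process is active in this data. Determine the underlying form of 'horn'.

In [xaŋaʃ] and [xaŋaʒo] the final segment of 'horn' alternates: [ʃ] ~ [ʒ].
The stem 'flower' ([ʃɛpaʃ], [ʃɛpaʃo]) shows [ʃ] unchanged in both environments, so [ʃ] cannot be basic with [ʒ] derived before the 1SG.POSS suffix.
Therefore /ʒ/ is basic and [ʃ] is derived by word-final obstruent devoicing (voiced obstruents become voiceless word-finally).

/xaŋaʒ/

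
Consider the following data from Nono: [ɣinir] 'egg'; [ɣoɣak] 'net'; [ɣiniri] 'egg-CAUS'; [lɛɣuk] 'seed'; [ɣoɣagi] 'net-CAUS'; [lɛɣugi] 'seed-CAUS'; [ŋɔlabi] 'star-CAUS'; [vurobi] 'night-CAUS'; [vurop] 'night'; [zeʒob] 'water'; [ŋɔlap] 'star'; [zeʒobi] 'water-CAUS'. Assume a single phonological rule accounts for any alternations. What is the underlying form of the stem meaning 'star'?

/ŋɔlap/

The stem for 'star' ends in [p] in [ŋɔlap] but [b] in [ŋɔlabi].
The stem 'water' ([zeʒob], [zeʒobi]) shows [b] unchanged in both environments, so [b] cannot be basic with [p] derived in isolation.
So /p/ is underlying, and a rule of intervocalic voicing — voiceless stops become voiced between vowels — gives [b].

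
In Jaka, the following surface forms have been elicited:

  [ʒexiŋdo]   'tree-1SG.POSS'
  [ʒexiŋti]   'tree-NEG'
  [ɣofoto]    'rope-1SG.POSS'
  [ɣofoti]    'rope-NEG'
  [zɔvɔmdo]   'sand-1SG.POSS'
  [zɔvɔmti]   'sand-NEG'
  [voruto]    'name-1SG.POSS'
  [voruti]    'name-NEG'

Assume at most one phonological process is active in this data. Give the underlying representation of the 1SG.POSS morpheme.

/-do/

The 1SG.POSS suffix surfaces as [-do] and [-to], depending on the final segment of the stem.
By contrast the NEG suffix keeps its initial [t] throughout — that segment must be underlying.
So the underlying form is /-do/, and voiced stops become voiceless after a vowel.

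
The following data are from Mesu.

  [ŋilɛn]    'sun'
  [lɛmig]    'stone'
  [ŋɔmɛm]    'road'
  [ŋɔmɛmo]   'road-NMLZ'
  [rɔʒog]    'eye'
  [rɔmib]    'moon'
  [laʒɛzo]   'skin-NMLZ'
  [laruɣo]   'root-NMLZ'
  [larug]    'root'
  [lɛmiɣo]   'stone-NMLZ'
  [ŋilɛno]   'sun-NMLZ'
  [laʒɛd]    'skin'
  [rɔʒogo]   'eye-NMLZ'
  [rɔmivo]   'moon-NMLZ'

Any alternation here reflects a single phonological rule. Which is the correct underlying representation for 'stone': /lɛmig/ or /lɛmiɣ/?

/lɛmiɣ/

In [lɛmig] and [lɛmiɣo] the final segment of 'stone' alternates: [g] ~ [ɣ].
But 'eye' keeps [g] in both environments ([rɔʒog], [rɔʒogo]), so there is no rule changing /g/ to [ɣ] before the NMLZ suffix.
The underlying segment must be /ɣ/; voiced fricatives become stops word-finally, yielding [g] there.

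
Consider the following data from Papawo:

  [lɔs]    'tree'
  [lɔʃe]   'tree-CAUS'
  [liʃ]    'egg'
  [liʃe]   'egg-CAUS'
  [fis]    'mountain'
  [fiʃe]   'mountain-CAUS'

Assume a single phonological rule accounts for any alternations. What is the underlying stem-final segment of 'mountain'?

The stem for 'mountain' ends in [s] in [fis] but [ʃ] in [fiʃe].
If /ʃ/ were underlying and a rule turned it into [s] in isolation, 'egg' would also alternate; but it has [ʃ] in both [liʃ] and [liʃe].
The alternation reflects palatalization before a front vowel: /s/ becomes palato-alveolar [ʃ] before a front vowel. /s/ is underlying.

/s/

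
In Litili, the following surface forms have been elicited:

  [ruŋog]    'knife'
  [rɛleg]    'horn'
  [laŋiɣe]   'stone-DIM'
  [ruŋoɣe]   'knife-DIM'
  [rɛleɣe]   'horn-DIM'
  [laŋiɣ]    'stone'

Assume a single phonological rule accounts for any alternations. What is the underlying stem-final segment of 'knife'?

The stem for 'knife' ends in [ɣ] in [ruŋoɣe] but [g] in [ruŋog].
Compare 'stone', with invariant [ɣ] in [laŋiɣe] and [laŋiɣ]: an analysis with underlying /ɣ/ and a rule producing [g] in isolation would wrongly predict alternation here too.
The alternation reflects intervocalic spirantization: voiced stops become fricatives between vowels. /g/ is underlying.

/g/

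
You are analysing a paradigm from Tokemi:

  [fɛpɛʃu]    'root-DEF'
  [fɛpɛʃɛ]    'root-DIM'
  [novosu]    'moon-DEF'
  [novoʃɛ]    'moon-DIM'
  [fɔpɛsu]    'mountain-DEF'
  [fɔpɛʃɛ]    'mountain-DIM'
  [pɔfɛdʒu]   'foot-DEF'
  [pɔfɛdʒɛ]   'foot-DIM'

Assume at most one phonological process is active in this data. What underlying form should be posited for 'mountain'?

'mountain' shows [s] ~ [ʃ] at the end of the stem ([fɔpɛsu] vs [fɔpɛʃɛ]).
But 'root' keeps [ʃ] in both environments ([fɛpɛʃu], [fɛpɛʃɛ]), so there is no rule changing /ʃ/ to [s] before the DEF suffix.
Therefore /s/ is basic and [ʃ] is derived by palatalization before a front vowel (/s/ becomes palato-alveolar [ʃ] before a front vowel).

/fɔpɛs/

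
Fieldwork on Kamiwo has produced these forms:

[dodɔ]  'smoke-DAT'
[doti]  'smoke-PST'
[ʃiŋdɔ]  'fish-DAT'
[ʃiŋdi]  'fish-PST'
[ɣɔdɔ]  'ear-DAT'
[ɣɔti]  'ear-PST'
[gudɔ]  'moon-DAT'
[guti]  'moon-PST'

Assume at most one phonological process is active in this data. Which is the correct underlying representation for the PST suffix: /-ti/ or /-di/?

The PST morpheme has two allomorphs, [-di] and [-ti].
The DAT suffix, which begins with [d], is invariant after every stem; so [d] is not altered by any rule here.
So the underlying form is /-ti/, and voiceless stops become voiced after a nasal.

/-ti/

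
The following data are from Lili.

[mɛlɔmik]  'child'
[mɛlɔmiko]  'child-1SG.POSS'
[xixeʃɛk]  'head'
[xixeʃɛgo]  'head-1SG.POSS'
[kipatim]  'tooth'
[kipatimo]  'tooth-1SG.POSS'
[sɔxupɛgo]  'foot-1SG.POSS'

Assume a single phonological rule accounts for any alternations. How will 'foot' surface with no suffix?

In [xixeʃɛk] and [xixeʃɛgo] the final segment of 'head' alternates: [k] ~ [g].
If /k/ were underlying and a rule turned it into [g] before the 1SG.POSS suffix, 'child' would also alternate; but it has [k] in both [mɛlɔmik] and [mɛlɔmiko].
The alternation reflects word-final obstruent devoicing: voiced obstruents become voiceless word-finally. /g/ is underlying.
From [sɔxupɛgo] the stem 'foot' is /sɔxupɛg/; word-finally this yields [sɔxupɛk].

[sɔxupɛk]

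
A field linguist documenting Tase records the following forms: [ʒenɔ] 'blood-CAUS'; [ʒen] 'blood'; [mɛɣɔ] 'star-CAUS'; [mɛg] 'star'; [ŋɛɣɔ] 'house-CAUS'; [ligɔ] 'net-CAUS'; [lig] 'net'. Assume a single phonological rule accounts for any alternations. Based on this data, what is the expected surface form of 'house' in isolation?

The stem for 'star' ends in [ɣ] in [mɛɣɔ] but [g] in [mɛg].
Compare 'net', with invariant [g] in [ligɔ] and [lig]: an analysis with underlying /g/ and a rule producing [ɣ] before the CAUS suffix would wrongly predict alternation here too.
Therefore /ɣ/ is basic and [g] is derived by word-final hardening (voiced fricatives become stops word-finally).
From [ŋɛɣɔ] the stem 'house' is /ŋɛɣ/; word-finally this yields [ŋɛg].

[ŋɛg]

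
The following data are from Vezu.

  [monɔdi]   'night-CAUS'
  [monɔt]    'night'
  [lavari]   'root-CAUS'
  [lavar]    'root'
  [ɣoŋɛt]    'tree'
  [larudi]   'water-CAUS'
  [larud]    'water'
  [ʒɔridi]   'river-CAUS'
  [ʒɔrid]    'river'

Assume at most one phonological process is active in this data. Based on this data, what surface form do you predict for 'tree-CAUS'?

[ɣoŋɛdi]

The root 'night' surfaces as [monɔdi] and [monɔt], with a stem-final [d] ~ [t] alternation.
Compare 'river', with invariant [d] in [ʒɔridi] and [ʒɔrid]: an analysis with underlying /d/ and a rule producing [t] in isolation would wrongly predict alternation here too.
So /t/ is underlying, and a rule of intervocalic voicing — voiceless stops become voiced between vowels — gives [d].
From [ɣoŋɛt] the stem 'tree' is /ɣoŋɛt/; between vowels this yields [ɣoŋɛdi].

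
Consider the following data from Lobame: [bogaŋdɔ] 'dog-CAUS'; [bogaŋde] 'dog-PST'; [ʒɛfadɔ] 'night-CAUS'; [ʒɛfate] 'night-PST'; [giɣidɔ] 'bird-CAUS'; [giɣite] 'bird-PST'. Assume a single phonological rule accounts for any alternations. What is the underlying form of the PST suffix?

/-te/

The PST morpheme has two allomorphs, [-de] and [-te].
The CAUS suffix, which begins with [d], is invariant after every stem; so [d] is not altered by any rule here.
The PST suffix is therefore /-te/ underlyingly, with post-nasal voicing: voiceless stops become voiced after a nasal.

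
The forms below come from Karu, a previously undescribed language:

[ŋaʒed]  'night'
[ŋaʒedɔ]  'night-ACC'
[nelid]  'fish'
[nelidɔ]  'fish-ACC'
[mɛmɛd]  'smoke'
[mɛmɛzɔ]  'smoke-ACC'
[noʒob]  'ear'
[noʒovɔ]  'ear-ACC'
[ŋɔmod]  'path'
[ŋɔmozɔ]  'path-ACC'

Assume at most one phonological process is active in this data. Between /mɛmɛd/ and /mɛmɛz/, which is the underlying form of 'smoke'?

The stem for 'smoke' ends in [d] in [mɛmɛd] but [z] in [mɛmɛzɔ].
The stem 'night' ([ŋaʒed], [ŋaʒedɔ]) shows [d] unchanged in both environments, so [d] cannot be basic with [z] derived before the ACC suffix.
The alternation reflects word-final hardening: voiced fricatives become stops word-finally. /z/ is underlying.

/mɛmɛz/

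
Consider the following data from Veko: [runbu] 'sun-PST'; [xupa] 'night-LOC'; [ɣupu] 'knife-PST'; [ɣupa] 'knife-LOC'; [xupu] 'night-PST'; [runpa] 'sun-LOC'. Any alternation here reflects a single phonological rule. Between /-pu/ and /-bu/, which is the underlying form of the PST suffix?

/-bu/

The PST morpheme has two allomorphs, [-bu] and [-pu].
By contrast the LOC suffix keeps its initial [p] throughout — that segment must be underlying.
The PST suffix is therefore /-bu/ underlyingly, with post-vocalic devoicing: voiced stops become voiceless after a vowel.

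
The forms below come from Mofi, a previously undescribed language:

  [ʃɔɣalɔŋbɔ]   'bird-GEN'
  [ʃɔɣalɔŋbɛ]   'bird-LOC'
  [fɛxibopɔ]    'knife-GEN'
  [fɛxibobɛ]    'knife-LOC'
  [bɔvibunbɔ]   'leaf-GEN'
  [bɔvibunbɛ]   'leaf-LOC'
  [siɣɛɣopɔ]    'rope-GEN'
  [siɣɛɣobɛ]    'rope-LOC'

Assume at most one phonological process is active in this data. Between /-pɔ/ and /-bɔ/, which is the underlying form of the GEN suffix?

The GEN morpheme has two allomorphs, [-bɔ] and [-pɔ].
By contrast the LOC suffix keeps its initial [b] throughout — that segment must be underlying.
So the underlying form is /-pɔ/, and voiceless stops become voiced after a nasal.

/-pɔ/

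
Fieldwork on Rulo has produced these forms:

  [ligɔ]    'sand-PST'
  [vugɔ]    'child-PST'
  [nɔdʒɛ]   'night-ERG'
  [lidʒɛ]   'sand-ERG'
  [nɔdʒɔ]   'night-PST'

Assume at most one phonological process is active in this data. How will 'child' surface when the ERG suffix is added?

[vudʒɛ]

In [ligɔ] and [lidʒɛ] the final segment of 'sand' alternates: [g] ~ [dʒ].
But 'night' keeps [dʒ] in both environments ([nɔdʒɔ], [nɔdʒɛ]), so there is no rule changing /dʒ/ to [g] before the PST suffix.
The underlying segment must be /g/; /g/ becomes palato-alveolar [dʒ] before a front vowel, yielding [dʒ] there.
The one attested form of 'child', [vugɔ], shows underlying /vug/. Applying the same rule before a front vowel gives [vudʒɛ].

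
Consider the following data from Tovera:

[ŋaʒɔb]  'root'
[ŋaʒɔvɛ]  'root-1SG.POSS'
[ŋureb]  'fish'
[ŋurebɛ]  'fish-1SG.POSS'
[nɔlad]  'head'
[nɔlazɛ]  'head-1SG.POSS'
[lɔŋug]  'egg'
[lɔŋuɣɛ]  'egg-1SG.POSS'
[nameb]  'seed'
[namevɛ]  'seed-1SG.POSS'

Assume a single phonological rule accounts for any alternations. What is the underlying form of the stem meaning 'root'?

'root' shows [b] ~ [v] at the end of the stem ([ŋaʒɔb] vs [ŋaʒɔvɛ]).
But 'fish' keeps [b] in both environments ([ŋureb], [ŋurebɛ]), so there is no rule changing /b/ to [v] before the 1SG.POSS suffix.
The alternation reflects word-final hardening: voiced fricatives become stops word-finally. /v/ is underlying.
Hence 'root' is /ŋaʒɔv/ underlyingly.

/ŋaʒɔv/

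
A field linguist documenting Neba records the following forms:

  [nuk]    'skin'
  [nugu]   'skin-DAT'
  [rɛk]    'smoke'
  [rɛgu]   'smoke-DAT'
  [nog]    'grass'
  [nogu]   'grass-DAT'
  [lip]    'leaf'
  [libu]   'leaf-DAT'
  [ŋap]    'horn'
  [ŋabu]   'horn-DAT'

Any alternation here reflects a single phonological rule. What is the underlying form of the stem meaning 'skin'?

The stem for 'skin' ends in [k] in [nuk] but [g] in [nugu].
If /g/ were underlying and a rule turned it into [k] in isolation, 'grass' would also alternate; but it has [g] in both [nog] and [nogu].
So /k/ is underlying, and a rule of intervocalic voicing — voiceless stops become voiced between vowels — gives [g].

/nuk/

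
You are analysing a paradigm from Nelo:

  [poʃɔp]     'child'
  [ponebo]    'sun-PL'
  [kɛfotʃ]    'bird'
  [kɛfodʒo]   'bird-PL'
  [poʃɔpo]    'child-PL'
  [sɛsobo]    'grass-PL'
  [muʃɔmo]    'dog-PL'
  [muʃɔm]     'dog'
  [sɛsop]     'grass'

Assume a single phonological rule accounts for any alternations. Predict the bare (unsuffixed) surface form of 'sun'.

[ponep]

The root 'grass' surfaces as [sɛsobo] and [sɛsop], with a stem-final [b] ~ [p] alternation.
But 'child' keeps [p] in both environments ([poʃɔpo], [poʃɔp]), so there is no rule changing /p/ to [b] before the PL suffix.
The alternation reflects word-final obstruent devoicing: voiced obstruents become voiceless word-finally. /b/ is underlying.
The one attested form of 'sun', [ponebo], shows underlying /poneb/. Applying the same rule word-finally gives [ponep].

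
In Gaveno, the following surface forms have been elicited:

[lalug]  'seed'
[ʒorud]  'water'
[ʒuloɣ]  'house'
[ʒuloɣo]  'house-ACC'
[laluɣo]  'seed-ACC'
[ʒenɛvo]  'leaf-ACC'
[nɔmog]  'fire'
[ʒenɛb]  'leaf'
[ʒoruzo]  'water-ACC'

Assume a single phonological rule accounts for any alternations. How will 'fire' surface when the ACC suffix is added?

The root 'seed' surfaces as [laluɣo] and [lalug], with a stem-final [ɣ] ~ [g] alternation.
The stem 'house' ([ʒuloɣo], [ʒuloɣ]) shows [ɣ] unchanged in both environments, so [ɣ] cannot be basic with [g] derived in isolation.
So /g/ is underlying, and a rule of intervocalic spirantization — voiced stops become fricatives between vowels — gives [ɣ].
From [nɔmog] the stem 'fire' is /nɔmog/; between vowels this yields [nɔmoɣo].

[nɔmoɣo]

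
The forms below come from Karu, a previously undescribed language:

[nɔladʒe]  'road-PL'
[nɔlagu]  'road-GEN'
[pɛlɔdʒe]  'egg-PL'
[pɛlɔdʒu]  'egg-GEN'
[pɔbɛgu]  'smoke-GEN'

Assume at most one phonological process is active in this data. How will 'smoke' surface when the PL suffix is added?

[pɔbɛdʒe]

The root 'road' surfaces as [nɔladʒe] and [nɔlagu], with a stem-final [dʒ] ~ [g] alternation.
The stem 'egg' ([pɛlɔdʒe], [pɛlɔdʒu]) shows [dʒ] unchanged in both environments, so [dʒ] cannot be basic with [g] derived before the GEN suffix.
The underlying segment must be /g/; /g/ becomes palato-alveolar [dʒ] before a front vowel, yielding [dʒ] there.
From [pɔbɛgu] the stem 'smoke' is /pɔbɛg/; before a front vowel this yields [pɔbɛdʒe].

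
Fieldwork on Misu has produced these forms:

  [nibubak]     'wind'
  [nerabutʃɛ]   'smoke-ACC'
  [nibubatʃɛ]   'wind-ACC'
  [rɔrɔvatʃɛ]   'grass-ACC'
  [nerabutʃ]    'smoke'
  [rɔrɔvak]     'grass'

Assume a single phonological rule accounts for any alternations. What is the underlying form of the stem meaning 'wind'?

/nibubak/

The stem for 'wind' ends in [tʃ] in [nibubatʃɛ] but [k] in [nibubak].
But 'smoke' keeps [tʃ] in both environments ([nerabutʃɛ], [nerabutʃ]), so there is no rule changing /tʃ/ to [k] in isolation.
The underlying segment must be /k/; /k/ becomes palato-alveolar [tʃ] before a front vowel, yielding [tʃ] there.
Hence 'wind' is /nibubak/ underlyingly.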